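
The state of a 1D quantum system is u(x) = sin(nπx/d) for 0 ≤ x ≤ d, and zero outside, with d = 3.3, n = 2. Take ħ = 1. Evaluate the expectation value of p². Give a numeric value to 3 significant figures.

3.63

p² u = −ħ² d²u/dx²; ⟨p²⟩ = −ħ² ∫ u*·u'' dx / ∫|u|² dx.
d/dx sin(nπx/d) = (nπ/d)·cos(nπx/d) and d²/dx² sin(nπx/d) = −(nπ/d)²·sin(nπx/d); on 0 ≤ x ≤ d, ∫sin²(nπx/d) dx = d/2 and ∫sin(nπx/d)·cos(nπx/d) dx = 0.
State is unnormalized: ∫|u|² dx = 1.6500, and ∫u*·(−ħ² u'') dx = 5.9816, so ⟨p²⟩ = 5.9816 / 1.6500.
⟨p²⟩ = 3.6252.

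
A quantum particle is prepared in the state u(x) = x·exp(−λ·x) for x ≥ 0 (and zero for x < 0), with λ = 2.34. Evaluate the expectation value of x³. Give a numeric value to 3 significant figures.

0.585

⟨x³⟩ = ∫ x³·|u|² dx / ∫|u|² dx (integrals over the domain).
Every integrand reduces to terms xʲ·e^(−2λx) on [0, ∞); use ∫₀^∞ xʲ·e^(−2λx) dx = j!/(2λ)^(j+1).
State is unnormalized: ∫|u|² dx = 0.019512, and ∫u*·x³·u dx = 0.011421, so ⟨x³⟩ = 0.011421 / 0.019512.
⟨x³⟩ = 0.58535.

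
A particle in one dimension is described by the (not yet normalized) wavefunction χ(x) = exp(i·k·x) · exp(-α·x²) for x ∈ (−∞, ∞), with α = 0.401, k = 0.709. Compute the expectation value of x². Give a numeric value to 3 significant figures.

⟨x²⟩ = ∫ x²·|χ|² dx / ∫|χ|² dx (integrals over the domain).
Gaussian moments: ∫x^(2j)·e^(−2αx²) dx = (2j−1)!!/(4α)^j · √(π/(2α)), odd powers integrate to 0; here √(π/(2α)) = 1.9792.
State is unnormalized: ∫|χ|² dx = 1.9792, and ∫χ*·x²·χ dx = 1.2339, so ⟨x²⟩ = 1.2339 / 1.9792.
⟨x²⟩ = 0.62344.

0.623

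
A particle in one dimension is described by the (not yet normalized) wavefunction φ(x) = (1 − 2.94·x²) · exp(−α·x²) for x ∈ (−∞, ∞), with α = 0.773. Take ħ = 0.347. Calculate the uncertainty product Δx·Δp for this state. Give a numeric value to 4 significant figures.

Δx = √(⟨x²⟩−⟨x⟩²), Δp = √(⟨p²⟩−⟨p⟩²).
Expand each integrand as polynomial × e^(−2αx²) and use ∫x^(2j)·e^(−2αx²) dx = (2j−1)!!/(4α)^j · √(π/(2α)), odd powers → 0; here √(π/(2α)) = 1.4255. Differentiate with the product rule, d/dx e^(−αx²) = −2αx·e^(−αx²).
Normalization: ∫|φ|² dx = 2.5810.
⟨x⟩ = 0.0000, ⟨x²⟩ = 1.5820 ⇒ Δx = 1.2578.
⟨p⟩ = 0.0000, ⟨p²⟩ = 0.47450 ⇒ Δp = 0.68884.
Δx·Δp = 0.86639.

0.8664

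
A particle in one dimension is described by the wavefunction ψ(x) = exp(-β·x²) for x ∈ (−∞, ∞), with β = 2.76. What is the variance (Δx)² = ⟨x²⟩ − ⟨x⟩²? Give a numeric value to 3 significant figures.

Compute ⟨x⟩ and ⟨x²⟩ separately, then (Δx)² = ⟨x²⟩ − ⟨x⟩².
Gaussian moments: ∫x^(2j)·e^(−2βx²) dx = (2j−1)!!/(4β)^j · √(π/(2β)), odd powers integrate to 0; here √(π/(2β)) = 0.75441.
Normalization: ∫|ψ|² dx = 0.75441.
⟨x⟩ = 0.0000 and ⟨x²⟩ = 0.090580.
(Δx)² = 0.090580 − (0.0000)² = 0.090580.

0.0906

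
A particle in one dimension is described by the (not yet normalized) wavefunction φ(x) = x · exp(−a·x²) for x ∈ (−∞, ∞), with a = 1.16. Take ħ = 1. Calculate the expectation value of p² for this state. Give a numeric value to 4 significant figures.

3.480

p² φ = −ħ² d²φ/dx²; ⟨p²⟩ = −ħ² ∫ φ*·φ'' dx / ∫|φ|² dx.
Expand each integrand as polynomial × e^(−2ax²) and use ∫x^(2j)·e^(−2ax²) dx = (2j−1)!!/(4a)^j · √(π/(2a)), odd powers → 0; here √(π/(2a)) = 1.1637. Differentiate with the product rule, d/dx e^(−ax²) = −2ax·e^(−ax²).
State is unnormalized: ∫|φ|² dx = 0.25079, and ∫φ*·(−ħ² φ'') dx = 0.87275, so ⟨p²⟩ = 0.87275 / 0.25079.
⟨p²⟩ = 3.4800.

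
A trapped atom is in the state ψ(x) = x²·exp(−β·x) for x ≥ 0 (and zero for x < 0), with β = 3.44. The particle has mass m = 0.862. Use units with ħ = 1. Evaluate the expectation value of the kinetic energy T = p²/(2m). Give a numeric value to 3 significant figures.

2.29

T = −(ħ²/2m) d²/dx², so ⟨T⟩ = −(ħ²/2m) ∫ ψ*·ψ'' dx / ∫|ψ|² dx; with m = 0.862.
Differentiate x²·exp(−β·x) with the product rule; every integrand then reduces to terms xʲ·e^(−2βx) on [0, ∞), with ∫₀^∞ xʲ·e^(−2βx) dx = j!/(2β)^(j+1).
State is unnormalized: ∫|ψ|² dx = 0.0015569, and ∫ψ*·(−ħ²/2m · ψ'') dx = 0.0035623, so ⟨T⟩ = 0.0035623 / 0.0015569.
⟨T⟩ = 2.2880.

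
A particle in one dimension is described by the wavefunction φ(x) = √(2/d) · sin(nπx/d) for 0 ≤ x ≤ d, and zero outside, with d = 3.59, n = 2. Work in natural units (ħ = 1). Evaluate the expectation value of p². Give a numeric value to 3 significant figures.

3.06

p² φ = −ħ² d²φ/dx²; ⟨p²⟩ = −ħ² ∫ φ*·φ'' dx.
d/dx sin(nπx/d) = (nπ/d)·cos(nπx/d) and d²/dx² sin(nπx/d) = −(nπ/d)²·sin(nπx/d); on 0 ≤ x ≤ d, ∫sin²(nπx/d) dx = d/2 and ∫sin(nπx/d)·cos(nπx/d) dx = 0.
⟨p²⟩ = 3.0632.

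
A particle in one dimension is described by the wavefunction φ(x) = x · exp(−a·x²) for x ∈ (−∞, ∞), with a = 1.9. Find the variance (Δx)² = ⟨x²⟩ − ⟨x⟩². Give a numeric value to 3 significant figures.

Compute ⟨x⟩ and ⟨x²⟩ separately, then (Δx)² = ⟨x²⟩ − ⟨x⟩².
Expand each integrand as polynomial × e^(−2ax²) and use ∫x^(2j)·e^(−2ax²) dx = (2j−1)!!/(4a)^j · √(π/(2a)), odd powers → 0; here √(π/(2a)) = 0.90925.
Normalization: ∫|φ|² dx = 0.11964.
⟨x⟩ = 0.0000 and ⟨x²⟩ = 0.39474.
(Δx)² = 0.39474 − (0.0000)² = 0.39474.

0.395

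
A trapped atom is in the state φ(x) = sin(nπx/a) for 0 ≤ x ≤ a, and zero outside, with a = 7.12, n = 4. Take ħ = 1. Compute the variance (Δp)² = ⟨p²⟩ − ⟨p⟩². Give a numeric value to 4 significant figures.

Compute ⟨p⟩ and ⟨p²⟩ separately; (Δp)² = ⟨p²⟩ − ⟨p⟩².
d/dx sin(nπx/a) = (nπ/a)·cos(nπx/a) and d²/dx² sin(nπx/a) = −(nπ/a)²·sin(nπx/a); on 0 ≤ x ≤ a, ∫sin²(nπx/a) dx = a/2 and ∫sin(nπx/a)·cos(nπx/a) dx = 0.
Normalization: ∫|φ|² dx = 3.5600.
⟨p⟩ = 0.0000 and ⟨p²⟩ = 3.1150.
(Δp)² = 3.1150 − (0.0000)² = 3.1150.

3.115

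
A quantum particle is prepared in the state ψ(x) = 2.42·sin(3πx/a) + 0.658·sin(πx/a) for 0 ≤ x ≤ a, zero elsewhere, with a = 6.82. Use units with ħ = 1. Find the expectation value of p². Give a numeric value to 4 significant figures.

p² ψ = −ħ² d²ψ/dx²; ⟨p²⟩ = −ħ² ∫ ψ*·ψ'' dx / ∫|ψ|² dx.
d²/dx² sin(jπx/a) = −(jπ/a)²·sin(jπx/a); on 0 ≤ x ≤ a, ∫sin²(jπx/a) dx = a/2 and ∫sin(jπx/a)·sin(lπx/a) dx = 0 for j ≠ l, so only diagonal terms survive in ∫|ψ|² and ∫ψ·ψ″; ∫ψ·ψ′ dx = [ψ²/2] between the walls = 0.
State is unnormalized: ∫|ψ|² dx = 21.447, and ∫ψ*·(−ħ² ψ'') dx = 38.451, so ⟨p²⟩ = 38.451 / 21.447.
⟨p²⟩ = 1.7929.

1.793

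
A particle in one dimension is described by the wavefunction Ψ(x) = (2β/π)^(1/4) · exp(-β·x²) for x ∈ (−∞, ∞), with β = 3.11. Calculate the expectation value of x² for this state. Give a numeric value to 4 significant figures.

0.08039

⟨x²⟩ = ∫ x²·|Ψ|² dx (integrals over the domain).
Gaussian moments: ∫x^(2j)·e^(−2βx²) dx = (2j−1)!!/(4β)^j · √(π/(2β)), odd powers integrate to 0; here √(π/(2β)) = 0.71069.
⟨x²⟩ = 0.080386.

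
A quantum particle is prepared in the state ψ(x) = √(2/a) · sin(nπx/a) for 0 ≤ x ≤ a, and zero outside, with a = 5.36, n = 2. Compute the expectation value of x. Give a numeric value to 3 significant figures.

⟨x⟩ = ∫ x·|ψ|² dx (integrals over the domain).
With sin²θ = (1 − cos2θ)/2 on 0 ≤ x ≤ a: ∫sin²(nπx/a) dx = a/2, ∫x·sin²(nπx/a) dx = a²/4, ∫x²·sin²(nπx/a) dx = a³·(1/6 − 1/(4n²π²)); higher powers xᵏ the same way, integrating xᵏ·cos(2nπx/a) by parts.
⟨x⟩ = 2.6800.

2.68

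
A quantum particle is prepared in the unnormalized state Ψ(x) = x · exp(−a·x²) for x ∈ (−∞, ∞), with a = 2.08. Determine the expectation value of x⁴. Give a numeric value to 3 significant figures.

⟨x⁴⟩ = ∫ x⁴·|Ψ|² dx / ∫|Ψ|² dx (integrals over the domain).
Expand each integrand as polynomial × e^(−2ax²) and use ∫x^(2j)·e^(−2ax²) dx = (2j−1)!!/(4a)^j · √(π/(2a)), odd powers → 0; here √(π/(2a)) = 0.86902.
State is unnormalized: ∫|Ψ|² dx = 0.10445, and ∫Ψ*·x⁴·Ψ dx = 0.022633, so ⟨x⁴⟩ = 0.022633 / 0.10445.
⟨x⁴⟩ = 0.21669.

0.217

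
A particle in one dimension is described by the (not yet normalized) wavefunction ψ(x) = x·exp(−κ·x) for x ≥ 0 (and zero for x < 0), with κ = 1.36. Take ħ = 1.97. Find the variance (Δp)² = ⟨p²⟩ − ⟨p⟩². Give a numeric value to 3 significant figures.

7.18

Compute ⟨p⟩ and ⟨p²⟩ separately; (Δp)² = ⟨p²⟩ − ⟨p⟩².
Differentiate x·exp(−κ·x) with the product rule; every integrand then reduces to terms xʲ·e^(−2κx) on [0, ∞), with ∫₀^∞ xʲ·e^(−2κx) dx = j!/(2κ)^(j+1).
Normalization: ∫|ψ|² dx = 0.099386.
⟨p⟩ = 0.0000 and ⟨p²⟩ = 7.1781.
(Δp)² = 7.1781 − (0.0000)² = 7.1781.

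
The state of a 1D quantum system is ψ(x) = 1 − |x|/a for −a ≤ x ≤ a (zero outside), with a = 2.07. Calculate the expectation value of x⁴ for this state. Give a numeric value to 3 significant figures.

0.525

⟨x⁴⟩ = ∫ x⁴·|ψ|² dx / ∫|ψ|² dx (integrals over the domain).
ψ is even, so ∫ over [−a, a] = 2∫₀ᵃ with ψ = 1 − x/a there: ∫₀ᵃ (1 − x/a)² dx = a/3, ∫₀ᵃ x²(1 − x/a)² dx = a³/30, ∫₀ᵃ x⁴(1 − x/a)² dx = a⁵/105.
State is unnormalized: ∫|ψ|² dx = 1.3800, and ∫ψ*·x⁴·ψ dx = 0.72392, so ⟨x⁴⟩ = 0.72392 / 1.3800.
⟨x⁴⟩ = 0.52458.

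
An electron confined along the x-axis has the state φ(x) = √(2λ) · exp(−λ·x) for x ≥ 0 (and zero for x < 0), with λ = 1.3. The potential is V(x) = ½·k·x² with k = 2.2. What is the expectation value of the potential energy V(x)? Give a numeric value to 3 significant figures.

0.325

⟨V⟩ = ∫ V(x)·|φ|² dx.
Every integrand reduces to terms xʲ·e^(−2λx) on [0, ∞); use ∫₀^∞ xʲ·e^(−2λx) dx = j!/(2λ)^(j+1).
⟨V⟩ = 0.32544.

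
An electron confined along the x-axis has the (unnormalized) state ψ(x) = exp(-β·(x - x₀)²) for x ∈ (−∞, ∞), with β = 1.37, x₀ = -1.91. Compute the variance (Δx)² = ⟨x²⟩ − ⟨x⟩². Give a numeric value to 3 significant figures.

Compute ⟨x⟩ and ⟨x²⟩ separately, then (Δx)² = ⟨x²⟩ − ⟨x⟩².
Gaussian moments (u = x − x₀): ∫u^(2j)·e^(−2βu²) du = (2j−1)!!/(4β)^j · √(π/(2β)), odd powers integrate to 0; here √(π/(2β)) = 1.0708.
Normalization: ∫|ψ|² dx = 1.0708.
⟨x⟩ = -1.9100 and ⟨x²⟩ = 3.8306.
(Δx)² = 3.8306 − (-1.9100)² = 0.18248.

0.182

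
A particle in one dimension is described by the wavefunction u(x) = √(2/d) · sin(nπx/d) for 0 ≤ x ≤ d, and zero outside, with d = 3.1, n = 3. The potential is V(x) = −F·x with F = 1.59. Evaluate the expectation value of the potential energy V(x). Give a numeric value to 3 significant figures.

⟨V⟩ = ∫ V(x)·|u|² dx.
With sin²θ = (1 − cos2θ)/2 on 0 ≤ x ≤ d: ∫sin²(nπx/d) dx = d/2, ∫x·sin²(nπx/d) dx = d²/4, ∫x²·sin²(nπx/d) dx = d³·(1/6 − 1/(4n²π²)); higher powers xᵏ the same way, integrating xᵏ·cos(2nπx/d) by parts.
⟨V⟩ = -2.4645.

-2.46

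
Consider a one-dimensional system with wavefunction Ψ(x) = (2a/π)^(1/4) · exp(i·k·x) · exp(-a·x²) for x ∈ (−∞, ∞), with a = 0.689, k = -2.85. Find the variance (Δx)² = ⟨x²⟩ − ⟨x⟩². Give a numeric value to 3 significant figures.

0.363

Compute ⟨x⟩ and ⟨x²⟩ separately, then (Δx)² = ⟨x²⟩ − ⟨x⟩².
Gaussian moments: ∫x^(2j)·e^(−2ax²) dx = (2j−1)!!/(4a)^j · √(π/(2a)), odd powers integrate to 0; here √(π/(2a)) = 1.5099.
⟨x⟩ = 0.0000 and ⟨x²⟩ = 0.36284.
(Δx)² = 0.36284 − (0.0000)² = 0.36284.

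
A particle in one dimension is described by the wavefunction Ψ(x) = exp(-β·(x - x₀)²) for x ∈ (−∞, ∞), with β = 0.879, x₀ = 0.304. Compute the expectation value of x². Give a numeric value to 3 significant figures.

⟨x²⟩ = ∫ x²·|Ψ|² dx / ∫|Ψ|² dx (integrals over the domain).
Gaussian moments (u = x − x₀): ∫u^(2j)·e^(−2βu²) du = (2j−1)!!/(4β)^j · √(π/(2β)), odd powers integrate to 0; here √(π/(2β)) = 1.3368.
State is unnormalized: ∫|Ψ|² dx = 1.3368, and ∫Ψ*·x²·Ψ dx = 0.50375, so ⟨x²⟩ = 0.50375 / 1.3368.
⟨x²⟩ = 0.37683.

0.377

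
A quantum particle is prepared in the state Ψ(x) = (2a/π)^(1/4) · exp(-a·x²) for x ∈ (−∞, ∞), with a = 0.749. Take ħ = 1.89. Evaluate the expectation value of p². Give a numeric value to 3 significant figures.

p² Ψ = −ħ² d²Ψ/dx²; ⟨p²⟩ = −ħ² ∫ Ψ*·Ψ'' dx.
Gaussian moments: ∫x^(2j)·e^(−2ax²) dx = (2j−1)!!/(4a)^j · √(π/(2a)), odd powers integrate to 0; here √(π/(2a)) = 1.4482. Derivatives: d/dx e^(−ax²) = −2ax·e^(−ax²), d²/dx² e^(−ax²) = (4a²x² − 2a)·e^(−ax²).
⟨p²⟩ = 2.6755.

2.68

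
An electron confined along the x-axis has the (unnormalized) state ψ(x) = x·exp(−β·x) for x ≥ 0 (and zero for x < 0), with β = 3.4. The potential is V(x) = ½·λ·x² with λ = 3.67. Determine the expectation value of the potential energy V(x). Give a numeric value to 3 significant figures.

0.476

⟨V⟩ = ∫ V(x)·|ψ|² dx / ∫|ψ|² dx.
Every integrand reduces to terms xʲ·e^(−2βx) on [0, ∞); use ∫₀^∞ xʲ·e^(−2βx) dx = j!/(2β)^(j+1).
State is unnormalized: ∫|ψ|² dx = 0.0063607, and ∫ψ*·V(x)·ψ dx = 0.0030290, so ⟨V⟩ = 0.0030290 / 0.0063607.
⟨V⟩ = 0.47621.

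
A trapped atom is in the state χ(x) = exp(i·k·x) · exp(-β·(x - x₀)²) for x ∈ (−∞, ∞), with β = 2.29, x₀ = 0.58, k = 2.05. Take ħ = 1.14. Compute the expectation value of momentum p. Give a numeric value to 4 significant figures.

2.337

p χ = −iħ dχ/dx; then ⟨p⟩ = ∫ χ*·(pχ) dx / ∫|χ|² dx.
Gaussian moments (u = x − x₀): ∫u^(2j)·e^(−2βu²) du = (2j−1)!!/(4β)^j · √(π/(2β)), odd powers integrate to 0; here √(π/(2β)) = 0.82821. Derivatives: χ′ = (ik − 2βu)·χ, χ″ = ((ik − 2βu)² − 2β)·χ; the odd-in-u pieces drop out.
State is unnormalized: ∫|χ|² dx = 0.82821, and ∫χ*·(−iħ χ') dx = 1.9355, so ⟨p⟩ = 1.9355 / 0.82821.
⟨p⟩ = 2.3370.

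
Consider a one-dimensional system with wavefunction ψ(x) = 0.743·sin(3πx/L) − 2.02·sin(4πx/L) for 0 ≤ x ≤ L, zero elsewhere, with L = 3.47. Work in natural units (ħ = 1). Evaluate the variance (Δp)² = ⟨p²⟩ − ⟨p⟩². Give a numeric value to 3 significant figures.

12.4

Compute ⟨p⟩ and ⟨p²⟩ separately; (Δp)² = ⟨p²⟩ − ⟨p⟩².
d²/dx² sin(jπx/L) = −(jπ/L)²·sin(jπx/L); on 0 ≤ x ≤ L, ∫sin²(jπx/L) dx = L/2 and ∫sin(jπx/L)·sin(lπx/L) dx = 0 for j ≠ l, so only diagonal terms survive in ∫|ψ|² and ∫ψ·ψ″; ∫ψ·ψ′ dx = [ψ²/2] between the walls = 0.
Normalization: ∫|ψ|² dx = 8.0373.
⟨p⟩ = 0.0000 and ⟨p²⟩ = 12.431.
(Δp)² = 12.431 − (0.0000)² = 12.431.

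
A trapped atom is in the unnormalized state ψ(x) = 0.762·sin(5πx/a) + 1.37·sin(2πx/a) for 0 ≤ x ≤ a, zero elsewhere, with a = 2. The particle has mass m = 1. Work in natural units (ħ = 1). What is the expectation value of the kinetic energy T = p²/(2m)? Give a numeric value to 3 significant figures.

11.1

T = −(ħ²/2m) d²/dx², so ⟨T⟩ = −(ħ²/2m) ∫ ψ*·ψ'' dx / ∫|ψ|² dx; with m = 1.
d²/dx² sin(jπx/a) = −(jπ/a)²·sin(jπx/a); on 0 ≤ x ≤ a, ∫sin²(jπx/a) dx = a/2 and ∫sin(jπx/a)·sin(lπx/a) dx = 0 for j ≠ l, so only diagonal terms survive in ∫|ψ|² and ∫ψ·ψ″; ∫ψ·ψ′ dx = [ψ²/2] between the walls = 0.
State is unnormalized: ∫|ψ|² dx = 2.4575, and ∫ψ*·(−ħ²/2m · ψ'') dx = 27.171, so ⟨T⟩ = 27.171 / 2.4575.
⟨T⟩ = 11.056.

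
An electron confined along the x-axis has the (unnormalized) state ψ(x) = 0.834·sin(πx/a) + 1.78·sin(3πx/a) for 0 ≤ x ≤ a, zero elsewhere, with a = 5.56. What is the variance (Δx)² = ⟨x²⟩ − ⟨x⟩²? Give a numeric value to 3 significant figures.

3.05

Compute ⟨x⟩ and ⟨x²⟩ separately, then (Δx)² = ⟨x²⟩ − ⟨x⟩².
On 0 ≤ x ≤ a (j ≠ l): ∫sin²(jπx/a) dx = a/2, ∫sin(jπx/a)·sin(lπx/a) dx = 0; diagonal moments ∫x·sin²(jπx/a) dx = a²/4, ∫x²·sin²(jπx/a) dx = a³·(1/6 − 1/(4j²π²)); cross terms ∫x·sin(jπx/a)·sin(lπx/a) dx = 0 for j + l even and −4jla²/(π²(j² − l²)²) for j + l odd, ∫x²·sin(jπx/a)·sin(lπx/a) dx = (−1)^(j+l)·4jla³/(π²(j² − l²)²); higher powers the same way via product-to-sum and parts.
Normalization: ∫|ψ|² dx = 10.742.
⟨x⟩ = 2.7800 and ⟨x²⟩ = 10.782.
(Δx)² = 10.782 − (2.7800)² = 3.0541.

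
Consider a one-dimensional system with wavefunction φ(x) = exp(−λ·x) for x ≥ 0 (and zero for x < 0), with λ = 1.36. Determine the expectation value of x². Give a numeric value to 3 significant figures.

0.270

⟨x²⟩ = ∫ x²·|φ|² dx / ∫|φ|² dx (integrals over the domain).
Every integrand reduces to terms xʲ·e^(−2λx) on [0, ∞); use ∫₀^∞ xʲ·e^(−2λx) dx = j!/(2λ)^(j+1).
State is unnormalized: ∫|φ|² dx = 0.36765, and ∫φ*·x²·φ dx = 0.099386, so ⟨x²⟩ = 0.099386 / 0.36765.
⟨x²⟩ = 0.27033.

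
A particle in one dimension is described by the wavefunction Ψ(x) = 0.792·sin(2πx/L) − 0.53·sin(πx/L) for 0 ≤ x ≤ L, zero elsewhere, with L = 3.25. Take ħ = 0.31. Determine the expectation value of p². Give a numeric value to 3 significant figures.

0.276

p² Ψ = −ħ² d²Ψ/dx²; ⟨p²⟩ = −ħ² ∫ Ψ*·Ψ'' dx / ∫|Ψ|² dx.
d²/dx² sin(jπx/L) = −(jπ/L)²·sin(jπx/L); on 0 ≤ x ≤ L, ∫sin²(jπx/L) dx = L/2 and ∫sin(jπx/L)·sin(lπx/L) dx = 0 for j ≠ l, so only diagonal terms survive in ∫|Ψ|² and ∫Ψ·Ψ″; ∫Ψ·Ψ′ dx = [Ψ²/2] between the walls = 0.
State is unnormalized: ∫|Ψ|² dx = 1.4758, and ∫Ψ*·(−ħ² Ψ'') dx = 0.40711, so ⟨p²⟩ = 0.40711 / 1.4758.
⟨p²⟩ = 0.27586.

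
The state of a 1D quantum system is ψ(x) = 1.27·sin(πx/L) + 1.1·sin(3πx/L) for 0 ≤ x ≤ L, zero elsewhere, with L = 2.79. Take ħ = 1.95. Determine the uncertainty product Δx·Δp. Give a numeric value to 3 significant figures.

Δx = √(⟨x²⟩−⟨x⟩²), Δp = √(⟨p²⟩−⟨p⟩²).
On 0 ≤ x ≤ L (j ≠ l): ∫sin²(jπx/L) dx = L/2, ∫sin(jπx/L)·sin(lπx/L) dx = 0; diagonal moments ∫x·sin²(jπx/L) dx = L²/4, ∫x²·sin²(jπx/L) dx = L³·(1/6 − 1/(4j²π²)); cross terms ∫x·sin(jπx/L)·sin(lπx/L) dx = 0 for j + l even and −4jlL²/(π²(j² − l²)²) for j + l odd, ∫x²·sin(jπx/L)·sin(lπx/L) dx = (−1)^(j+l)·4jlL³/(π²(j² − l²)²); higher powers the same way via product-to-sum and parts. d²/dx² sin(jπx/L) = −(jπ/L)²·sin(jπx/L); on 0 ≤ x ≤ L, ∫sin²(jπx/L) dx = L/2 and ∫sin(jπx/L)·sin(lπx/L) dx = 0 for j ≠ l, so only diagonal terms survive in ∫|ψ|² and ∫ψ·ψ″; ∫ψ·ψ′ dx = [ψ²/2] between the walls = 0.
Normalization: ∫|ψ|² dx = 3.9379.
⟨x⟩ = 1.3950, ⟨x²⟩ = 2.6433 ⇒ Δx = 0.83505.
⟨p⟩ = 0.0000, ⟨p²⟩ = 21.354 ⇒ Δp = 4.6210.
Δx·Δp = 3.8588.

3.86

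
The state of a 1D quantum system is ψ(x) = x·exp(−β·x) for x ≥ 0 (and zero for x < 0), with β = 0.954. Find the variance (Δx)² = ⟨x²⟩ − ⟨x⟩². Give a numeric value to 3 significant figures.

0.824

Compute ⟨x⟩ and ⟨x²⟩ separately, then (Δx)² = ⟨x²⟩ − ⟨x⟩².
Every integrand reduces to terms xʲ·e^(−2βx) on [0, ∞); use ∫₀^∞ xʲ·e^(−2βx) dx = j!/(2β)^(j+1).
Normalization: ∫|ψ|² dx = 0.28794.
⟨x⟩ = 1.5723 and ⟨x²⟩ = 3.2963.
(Δx)² = 3.2963 − (1.5723)² = 0.82407.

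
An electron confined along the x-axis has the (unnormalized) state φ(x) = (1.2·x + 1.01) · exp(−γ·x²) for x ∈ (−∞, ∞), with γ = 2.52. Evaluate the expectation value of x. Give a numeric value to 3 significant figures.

0.207

⟨x⟩ = ∫ x·|φ|² dx / ∫|φ|² dx (integrals over the domain).
Expand each integrand as polynomial × e^(−2γx²) and use ∫x^(2j)·e^(−2γx²) dx = (2j−1)!!/(4γ)^j · √(π/(2γ)), odd powers → 0; here √(π/(2γ)) = 0.78951.
State is unnormalized: ∫|φ|² dx = 0.91817, and ∫φ*·x·φ dx = 0.18986, so ⟨x⟩ = 0.18986 / 0.91817.
⟨x⟩ = 0.20678.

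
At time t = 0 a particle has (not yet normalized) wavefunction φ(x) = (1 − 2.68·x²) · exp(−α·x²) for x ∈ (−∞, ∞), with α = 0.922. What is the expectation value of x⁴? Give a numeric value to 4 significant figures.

⟨x⁴⟩ = ∫ x⁴·|φ|² dx / ∫|φ|² dx (integrals over the domain).
Expand each integrand as polynomial × e^(−2αx²) and use ∫x^(2j)·e^(−2αx²) dx = (2j−1)!!/(4α)^j · √(π/(2α)), odd powers → 0; here √(π/(2α)) = 1.3053.
State is unnormalized: ∫|φ|² dx = 1.4760, and ∫φ*·x⁴·φ dx = 3.5168, so ⟨x⁴⟩ = 3.5168 / 1.4760.
⟨x⁴⟩ = 2.3826.

2.383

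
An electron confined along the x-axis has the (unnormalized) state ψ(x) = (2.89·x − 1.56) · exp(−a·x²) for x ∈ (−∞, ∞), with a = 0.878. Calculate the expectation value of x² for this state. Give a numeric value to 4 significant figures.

0.5662

⟨x²⟩ = ∫ x²·|ψ|² dx / ∫|ψ|² dx (integrals over the domain).
Expand each integrand as polynomial × e^(−2ax²) and use ∫x^(2j)·e^(−2ax²) dx = (2j−1)!!/(4a)^j · √(π/(2a)), odd powers → 0; here √(π/(2a)) = 1.3376.
State is unnormalized: ∫|ψ|² dx = 6.4360, and ∫ψ*·x²·ψ dx = 3.6440, so ⟨x²⟩ = 3.6440 / 6.4360.
⟨x²⟩ = 0.56620.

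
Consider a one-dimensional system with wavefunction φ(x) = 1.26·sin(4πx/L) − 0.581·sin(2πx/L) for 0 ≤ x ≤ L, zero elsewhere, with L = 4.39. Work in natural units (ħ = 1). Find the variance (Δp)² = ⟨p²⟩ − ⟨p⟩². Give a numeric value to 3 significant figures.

7.12

Compute ⟨p⟩ and ⟨p²⟩ separately; (Δp)² = ⟨p²⟩ − ⟨p⟩².
d²/dx² sin(jπx/L) = −(jπ/L)²·sin(jπx/L); on 0 ≤ x ≤ L, ∫sin²(jπx/L) dx = L/2 and ∫sin(jπx/L)·sin(lπx/L) dx = 0 for j ≠ l, so only diagonal terms survive in ∫|φ|² and ∫φ·φ″; ∫φ·φ′ dx = [φ²/2] between the walls = 0.
Normalization: ∫|φ|² dx = 4.2257.
⟨p⟩ = 0.0000 and ⟨p²⟩ = 7.1164.
(Δp)² = 7.1164 − (0.0000)² = 7.1164.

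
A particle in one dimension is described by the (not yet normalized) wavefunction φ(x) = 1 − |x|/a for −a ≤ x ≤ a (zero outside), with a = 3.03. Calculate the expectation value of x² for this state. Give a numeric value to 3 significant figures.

0.918

⟨x²⟩ = ∫ x²·|φ|² dx / ∫|φ|² dx (integrals over the domain).
φ is even, so ∫ over [−a, a] = 2∫₀ᵃ with φ = 1 − x/a there: ∫₀ᵃ (1 − x/a)² dx = a/3, ∫₀ᵃ x²(1 − x/a)² dx = a³/30, ∫₀ᵃ x⁴(1 − x/a)² dx = a⁵/105.
State is unnormalized: ∫|φ|² dx = 2.0200, and ∫φ*·x²·φ dx = 1.8545, so ⟨x²⟩ = 1.8545 / 2.0200.
⟨x²⟩ = 0.91809.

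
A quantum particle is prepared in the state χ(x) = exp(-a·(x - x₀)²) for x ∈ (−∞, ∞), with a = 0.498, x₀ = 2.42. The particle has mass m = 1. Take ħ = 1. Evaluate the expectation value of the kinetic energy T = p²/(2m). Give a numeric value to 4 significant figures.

T = −(ħ²/2m) d²/dx², so ⟨T⟩ = −(ħ²/2m) ∫ χ*·χ'' dx / ∫|χ|² dx; with m = 1.
Gaussian moments (u = x − x₀): ∫u^(2j)·e^(−2au²) du = (2j−1)!!/(4a)^j · √(π/(2a)), odd powers integrate to 0; here √(π/(2a)) = 1.7760. Derivatives: d/dx e^(−au²) = −2au·e^(−au²), d²/dx² e^(−au²) = (4a²u² − 2a)·e^(−au²).
State is unnormalized: ∫|χ|² dx = 1.7760, and ∫χ*·(−ħ²/2m · χ'') dx = 0.44223, so ⟨T⟩ = 0.44223 / 1.7760.
⟨T⟩ = 0.24900.

0.2490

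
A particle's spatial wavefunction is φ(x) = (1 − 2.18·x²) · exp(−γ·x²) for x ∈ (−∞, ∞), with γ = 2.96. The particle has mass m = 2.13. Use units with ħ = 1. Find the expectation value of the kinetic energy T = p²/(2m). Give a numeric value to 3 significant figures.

1.52

T = −(ħ²/2m) d²/dx², so ⟨T⟩ = −(ħ²/2m) ∫ φ*·φ'' dx / ∫|φ|² dx; with m = 2.13.
Expand each integrand as polynomial × e^(−2γx²) and use ∫x^(2j)·e^(−2γx²) dx = (2j−1)!!/(4γ)^j · √(π/(2γ)), odd powers → 0; here √(π/(2γ)) = 0.72847. Differentiate with the product rule, d/dx e^(−γx²) = −2γx·e^(−γx²).
State is unnormalized: ∫|φ|² dx = 0.53431, and ∫φ*·(−ħ²/2m · φ'') dx = 0.81268, so ⟨T⟩ = 0.81268 / 0.53431.
⟨T⟩ = 1.5210.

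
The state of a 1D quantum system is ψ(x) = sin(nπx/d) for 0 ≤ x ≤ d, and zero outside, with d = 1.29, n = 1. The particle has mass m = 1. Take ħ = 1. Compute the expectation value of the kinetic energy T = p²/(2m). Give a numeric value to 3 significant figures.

2.97

T = −(ħ²/2m) d²/dx², so ⟨T⟩ = −(ħ²/2m) ∫ ψ*·ψ'' dx / ∫|ψ|² dx; with m = 1.
d/dx sin(nπx/d) = (nπ/d)·cos(nπx/d) and d²/dx² sin(nπx/d) = −(nπ/d)²·sin(nπx/d); on 0 ≤ x ≤ d, ∫sin²(nπx/d) dx = d/2 and ∫sin(nπx/d)·cos(nπx/d) dx = 0.
State is unnormalized: ∫|ψ|² dx = 0.64500, and ∫ψ*·(−ħ²/2m · ψ'') dx = 1.9127, so ⟨T⟩ = 1.9127 / 0.64500.
⟨T⟩ = 2.9654.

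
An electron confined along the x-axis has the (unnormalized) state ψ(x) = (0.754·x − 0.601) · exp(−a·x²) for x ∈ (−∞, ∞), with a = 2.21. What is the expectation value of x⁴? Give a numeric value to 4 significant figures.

0.06160

⟨x⁴⟩ = ∫ x⁴·|ψ|² dx / ∫|ψ|² dx (integrals over the domain).
Expand each integrand as polynomial × e^(−2ax²) and use ∫x^(2j)·e^(−2ax²) dx = (2j−1)!!/(4a)^j · √(π/(2a)), odd powers → 0; here √(π/(2a)) = 0.84307.
State is unnormalized: ∫|ψ|² dx = 0.35874, and ∫ψ*·x⁴·ψ dx = 0.022098, so ⟨x⁴⟩ = 0.022098 / 0.35874.
⟨x⁴⟩ = 0.061599.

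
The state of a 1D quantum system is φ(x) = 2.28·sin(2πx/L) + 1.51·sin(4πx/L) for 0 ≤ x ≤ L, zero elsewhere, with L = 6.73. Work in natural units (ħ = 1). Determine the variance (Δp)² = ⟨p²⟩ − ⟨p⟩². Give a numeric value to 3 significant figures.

Compute ⟨p⟩ and ⟨p²⟩ separately; (Δp)² = ⟨p²⟩ − ⟨p⟩².
d²/dx² sin(jπx/L) = −(jπ/L)²·sin(jπx/L); on 0 ≤ x ≤ L, ∫sin²(jπx/L) dx = L/2 and ∫sin(jπx/L)·sin(lπx/L) dx = 0 for j ≠ l, so only diagonal terms survive in ∫|φ|² and ∫φ·φ″; ∫φ·φ′ dx = [φ²/2] between the walls = 0.
Normalization: ∫|φ|² dx = 25.165.
⟨p⟩ = 0.0000 and ⟨p²⟩ = 1.6689.
(Δp)² = 1.6689 − (0.0000)² = 1.6689.

1.67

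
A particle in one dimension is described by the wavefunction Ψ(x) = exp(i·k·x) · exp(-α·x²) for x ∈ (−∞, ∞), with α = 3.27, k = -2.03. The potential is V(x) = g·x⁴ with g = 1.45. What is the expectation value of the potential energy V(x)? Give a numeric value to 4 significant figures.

0.02543

⟨V⟩ = ∫ V(x)·|Ψ|² dx / ∫|Ψ|² dx.
Gaussian moments: ∫x^(2j)·e^(−2αx²) dx = (2j−1)!!/(4α)^j · √(π/(2α)), odd powers integrate to 0; here √(π/(2α)) = 0.69308.
State is unnormalized: ∫|Ψ|² dx = 0.69308, and ∫Ψ*·V(x)·Ψ dx = 0.017622, so ⟨V⟩ = 0.017622 / 0.69308.
⟨V⟩ = 0.025426.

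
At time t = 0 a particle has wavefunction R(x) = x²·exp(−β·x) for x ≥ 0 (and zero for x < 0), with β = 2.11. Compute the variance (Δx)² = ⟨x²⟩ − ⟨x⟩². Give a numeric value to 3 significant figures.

0.281

Compute ⟨x⟩ and ⟨x²⟩ separately, then (Δx)² = ⟨x²⟩ − ⟨x⟩².
Every integrand reduces to terms xʲ·e^(−2βx) on [0, ∞); use ∫₀^∞ xʲ·e^(−2βx) dx = j!/(2β)^(j+1).
Normalization: ∫|R|² dx = 0.017933.
⟨x⟩ = 1.1848 and ⟨x²⟩ = 1.6846.
(Δx)² = 1.6846 − (1.1848)² = 0.28077.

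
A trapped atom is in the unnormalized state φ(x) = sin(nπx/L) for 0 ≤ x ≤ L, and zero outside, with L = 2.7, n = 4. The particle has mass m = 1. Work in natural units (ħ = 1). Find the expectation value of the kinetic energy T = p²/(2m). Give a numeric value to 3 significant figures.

T = −(ħ²/2m) d²/dx², so ⟨T⟩ = −(ħ²/2m) ∫ φ*·φ'' dx / ∫|φ|² dx; with m = 1.
d/dx sin(nπx/L) = (nπ/L)·cos(nπx/L) and d²/dx² sin(nπx/L) = −(nπ/L)²·sin(nπx/L); on 0 ≤ x ≤ L, ∫sin²(nπx/L) dx = L/2 and ∫sin(nπx/L)·cos(nπx/L) dx = 0.
State is unnormalized: ∫|φ|² dx = 1.3500, and ∫φ*·(−ħ²/2m · φ'') dx = 14.622, so ⟨T⟩ = 14.622 / 1.3500.
⟨T⟩ = 10.831.

10.8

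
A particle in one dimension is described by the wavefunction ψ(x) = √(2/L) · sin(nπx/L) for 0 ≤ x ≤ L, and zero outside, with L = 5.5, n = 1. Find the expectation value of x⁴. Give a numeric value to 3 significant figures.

104.

⟨x⁴⟩ = ∫ x⁴·|ψ|² dx (integrals over the domain).
With sin²θ = (1 − cos2θ)/2 on 0 ≤ x ≤ L: ∫sin²(nπx/L) dx = L/2, ∫x·sin²(nπx/L) dx = L²/4, ∫x²·sin²(nπx/L) dx = L³·(1/6 − 1/(4n²π²)); higher powers xᵏ the same way, integrating xᵏ·cos(2nπx/L) by parts.
⟨x⁴⟩ = 104.39.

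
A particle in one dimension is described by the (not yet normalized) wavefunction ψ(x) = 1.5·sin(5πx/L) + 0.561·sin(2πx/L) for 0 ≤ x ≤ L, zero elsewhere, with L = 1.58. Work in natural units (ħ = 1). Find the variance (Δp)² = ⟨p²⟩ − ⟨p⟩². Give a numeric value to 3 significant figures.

Compute ⟨p⟩ and ⟨p²⟩ separately; (Δp)² = ⟨p²⟩ − ⟨p⟩².
d²/dx² sin(jπx/L) = −(jπ/L)²·sin(jπx/L); on 0 ≤ x ≤ L, ∫sin²(jπx/L) dx = L/2 and ∫sin(jπx/L)·sin(lπx/L) dx = 0 for j ≠ l, so only diagonal terms survive in ∫|ψ|² and ∫ψ·ψ″; ∫ψ·ψ′ dx = [ψ²/2] between the walls = 0.
Normalization: ∫|ψ|² dx = 2.0261.
⟨p⟩ = 0.0000 and ⟨p²⟩ = 88.650.
(Δp)² = 88.650 − (0.0000)² = 88.650.

88.7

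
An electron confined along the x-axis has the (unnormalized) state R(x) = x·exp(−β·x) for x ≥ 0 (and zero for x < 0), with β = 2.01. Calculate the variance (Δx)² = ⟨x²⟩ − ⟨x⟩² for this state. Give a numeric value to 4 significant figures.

0.1856

Compute ⟨x⟩ and ⟨x²⟩ separately, then (Δx)² = ⟨x²⟩ − ⟨x⟩².
Every integrand reduces to terms xʲ·e^(−2βx) on [0, ∞); use ∫₀^∞ xʲ·e^(−2βx) dx = j!/(2β)^(j+1).
Normalization: ∫|R|² dx = 0.030786.
⟨x⟩ = 0.74627 and ⟨x²⟩ = 0.74256.
(Δx)² = 0.74256 − (0.74627)² = 0.18564.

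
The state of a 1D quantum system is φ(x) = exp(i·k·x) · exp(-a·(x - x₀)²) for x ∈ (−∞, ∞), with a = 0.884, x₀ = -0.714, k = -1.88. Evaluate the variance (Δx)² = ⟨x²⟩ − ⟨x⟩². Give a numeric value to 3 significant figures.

0.283

Compute ⟨x⟩ and ⟨x²⟩ separately, then (Δx)² = ⟨x²⟩ − ⟨x⟩².
Gaussian moments (u = x − x₀): ∫u^(2j)·e^(−2au²) du = (2j−1)!!/(4a)^j · √(π/(2a)), odd powers integrate to 0; here √(π/(2a)) = 1.3330.
Normalization: ∫|φ|² dx = 1.3330.
⟨x⟩ = -0.71400 and ⟨x²⟩ = 0.79260.
(Δx)² = 0.79260 − (-0.71400)² = 0.28281.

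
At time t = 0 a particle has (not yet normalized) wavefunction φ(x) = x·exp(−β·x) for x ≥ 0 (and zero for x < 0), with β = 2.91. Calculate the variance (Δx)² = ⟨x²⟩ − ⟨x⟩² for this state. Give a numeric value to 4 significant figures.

Compute ⟨x⟩ and ⟨x²⟩ separately, then (Δx)² = ⟨x²⟩ − ⟨x⟩².
Every integrand reduces to terms xʲ·e^(−2βx) on [0, ∞); use ∫₀^∞ xʲ·e^(−2βx) dx = j!/(2β)^(j+1).
Normalization: ∫|φ|² dx = 0.010145.
⟨x⟩ = 0.51546 and ⟨x²⟩ = 0.35427.
(Δx)² = 0.35427 − (0.51546)² = 0.088568.

0.08857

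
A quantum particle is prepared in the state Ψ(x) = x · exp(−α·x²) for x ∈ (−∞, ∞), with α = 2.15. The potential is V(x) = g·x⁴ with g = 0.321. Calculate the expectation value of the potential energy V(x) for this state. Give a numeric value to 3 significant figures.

⟨V⟩ = ∫ V(x)·|Ψ|² dx / ∫|Ψ|² dx.
Expand each integrand as polynomial × e^(−2αx²) and use ∫x^(2j)·e^(−2αx²) dx = (2j−1)!!/(4α)^j · √(π/(2α)), odd powers → 0; here √(π/(2α)) = 0.85475.
State is unnormalized: ∫|Ψ|² dx = 0.099390, and ∫Ψ*·V(x)·Ψ dx = 0.0064706, so ⟨V⟩ = 0.0064706 / 0.099390.
⟨V⟩ = 0.065103.

0.0651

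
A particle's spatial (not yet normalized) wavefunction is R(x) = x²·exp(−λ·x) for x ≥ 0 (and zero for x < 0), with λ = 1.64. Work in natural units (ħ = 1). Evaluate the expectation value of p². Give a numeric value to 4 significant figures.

p² R = −ħ² d²R/dx²; ⟨p²⟩ = −ħ² ∫ R*·R'' dx / ∫|R|² dx.
Differentiate x²·exp(−λ·x) with the product rule; every integrand then reduces to terms xʲ·e^(−2λx) on [0, ∞), with ∫₀^∞ xʲ·e^(−2λx) dx = j!/(2λ)^(j+1).
State is unnormalized: ∫|R|² dx = 0.063218, and ∫R*·(−ħ² R'') dx = 0.056677, so ⟨p²⟩ = 0.056677 / 0.063218.
⟨p²⟩ = 0.89653.

0.8965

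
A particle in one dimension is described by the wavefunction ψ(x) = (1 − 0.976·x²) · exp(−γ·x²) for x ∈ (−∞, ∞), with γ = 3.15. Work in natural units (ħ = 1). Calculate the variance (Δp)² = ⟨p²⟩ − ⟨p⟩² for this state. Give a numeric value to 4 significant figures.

Compute ⟨p⟩ and ⟨p²⟩ separately; (Δp)² = ⟨p²⟩ − ⟨p⟩².
Expand each integrand as polynomial × e^(−2γx²) and use ∫x^(2j)·e^(−2γx²) dx = (2j−1)!!/(4γ)^j · √(π/(2γ)), odd powers → 0; here √(π/(2γ)) = 0.70616. Differentiate with the product rule, d/dx e^(−γx²) = −2γx·e^(−γx²).
Normalization: ∫|ψ|² dx = 0.60947.
⟨p⟩ = 0.0000 and ⟨p²⟩ = 4.3684.
(Δp)² = 4.3684 − (0.0000)² = 4.3684.

4.368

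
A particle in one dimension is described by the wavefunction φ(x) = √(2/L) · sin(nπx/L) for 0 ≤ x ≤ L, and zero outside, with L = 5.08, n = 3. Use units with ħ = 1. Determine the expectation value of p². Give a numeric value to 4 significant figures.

3.442

p² φ = −ħ² d²φ/dx²; ⟨p²⟩ = −ħ² ∫ φ*·φ'' dx.
d/dx sin(nπx/L) = (nπ/L)·cos(nπx/L) and d²/dx² sin(nπx/L) = −(nπ/L)²·sin(nπx/L); on 0 ≤ x ≤ L, ∫sin²(nπx/L) dx = L/2 and ∫sin(nπx/L)·cos(nπx/L) dx = 0.
⟨p²⟩ = 3.4420.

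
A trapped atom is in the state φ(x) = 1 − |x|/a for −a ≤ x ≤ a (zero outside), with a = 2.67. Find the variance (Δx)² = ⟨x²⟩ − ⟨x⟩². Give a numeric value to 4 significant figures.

0.7129

Compute ⟨x⟩ and ⟨x²⟩ separately, then (Δx)² = ⟨x²⟩ − ⟨x⟩².
φ is even, so ∫ over [−a, a] = 2∫₀ᵃ with φ = 1 − x/a there: ∫₀ᵃ (1 − x/a)² dx = a/3, ∫₀ᵃ x²(1 − x/a)² dx = a³/30, ∫₀ᵃ x⁴(1 − x/a)² dx = a⁵/105.
Normalization: ∫|φ|² dx = 1.7800.
⟨x⟩ = 0.0000 and ⟨x²⟩ = 0.71289.
(Δx)² = 0.71289 − (0.0000)² = 0.71289.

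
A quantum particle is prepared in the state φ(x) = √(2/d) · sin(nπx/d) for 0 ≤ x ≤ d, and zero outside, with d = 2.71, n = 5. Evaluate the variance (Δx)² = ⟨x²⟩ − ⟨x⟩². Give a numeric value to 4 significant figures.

Compute ⟨x⟩ and ⟨x²⟩ separately, then (Δx)² = ⟨x²⟩ − ⟨x⟩².
With sin²θ = (1 − cos2θ)/2 on 0 ≤ x ≤ d: ∫sin²(nπx/d) dx = d/2, ∫x·sin²(nπx/d) dx = d²/4, ∫x²·sin²(nπx/d) dx = d³·(1/6 − 1/(4n²π²)); higher powers xᵏ the same way, integrating xᵏ·cos(2nπx/d) by parts.
⟨x⟩ = 1.3550 and ⟨x²⟩ = 2.4332.
(Δx)² = 2.4332 − (1.3550)² = 0.59713.

0.5971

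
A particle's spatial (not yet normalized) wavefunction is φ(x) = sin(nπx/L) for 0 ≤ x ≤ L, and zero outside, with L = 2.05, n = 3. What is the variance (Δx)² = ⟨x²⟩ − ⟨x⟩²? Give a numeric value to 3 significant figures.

0.327

Compute ⟨x⟩ and ⟨x²⟩ separately, then (Δx)² = ⟨x²⟩ − ⟨x⟩².
With sin²θ = (1 − cos2θ)/2 on 0 ≤ x ≤ L: ∫sin²(nπx/L) dx = L/2, ∫x·sin²(nπx/L) dx = L²/4, ∫x²·sin²(nπx/L) dx = L³·(1/6 − 1/(4n²π²)); higher powers xᵏ the same way, integrating xᵏ·cos(2nπx/L) by parts.
Normalization: ∫|φ|² dx = 1.0250.
⟨x⟩ = 1.0250 and ⟨x²⟩ = 1.3772.
(Δx)² = 1.3772 − (1.0250)² = 0.32655.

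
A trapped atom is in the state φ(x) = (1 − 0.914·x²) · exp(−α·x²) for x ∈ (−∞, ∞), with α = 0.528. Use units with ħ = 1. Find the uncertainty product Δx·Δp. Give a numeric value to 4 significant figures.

Δx = √(⟨x²⟩−⟨x⟩²), Δp = √(⟨p²⟩−⟨p⟩²).
Expand each integrand as polynomial × e^(−2αx²) and use ∫x^(2j)·e^(−2αx²) dx = (2j−1)!!/(4α)^j · √(π/(2α)), odd powers → 0; here √(π/(2α)) = 1.7248. Differentiate with the product rule, d/dx e^(−αx²) = −2αx·e^(−αx²).
Normalization: ∫|φ|² dx = 1.2010.
⟨x⟩ = 0.0000, ⟨x²⟩ = 0.82460 ⇒ Δx = 0.90808.
⟨p⟩ = 0.0000, ⟨p²⟩ = 2.4087 ⇒ Δp = 1.5520.
Δx·Δp = 1.4093.

1.409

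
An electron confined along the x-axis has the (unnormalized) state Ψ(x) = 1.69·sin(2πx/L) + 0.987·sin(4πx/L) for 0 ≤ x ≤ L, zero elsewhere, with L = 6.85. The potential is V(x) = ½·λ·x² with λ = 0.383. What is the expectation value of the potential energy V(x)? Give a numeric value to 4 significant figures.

⟨V⟩ = ∫ V(x)·|Ψ|² dx / ∫|Ψ|² dx.
On 0 ≤ x ≤ L (j ≠ l): ∫sin²(jπx/L) dx = L/2, ∫sin(jπx/L)·sin(lπx/L) dx = 0; diagonal moments ∫x·sin²(jπx/L) dx = L²/4, ∫x²·sin²(jπx/L) dx = L³·(1/6 − 1/(4j²π²)); cross terms ∫x·sin(jπx/L)·sin(lπx/L) dx = 0 for j + l even and −4jlL²/(π²(j² − l²)²) for j + l odd, ∫x²·sin(jπx/L)·sin(lπx/L) dx = (−1)^(j+l)·4jlL³/(π²(j² − l²)²); higher powers the same way via product-to-sum and parts.
State is unnormalized: ∫|Ψ|² dx = 13.119, and ∫Ψ*·V(x)·Ψ dx = 42.709, so ⟨V⟩ = 42.709 / 13.119.
⟨V⟩ = 3.2556.

3.256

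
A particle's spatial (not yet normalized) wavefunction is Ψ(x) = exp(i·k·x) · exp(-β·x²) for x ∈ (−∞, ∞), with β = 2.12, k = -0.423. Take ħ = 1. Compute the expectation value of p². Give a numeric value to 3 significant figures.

2.30

p² Ψ = −ħ² d²Ψ/dx²; ⟨p²⟩ = −ħ² ∫ Ψ*·Ψ'' dx / ∫|Ψ|² dx.
Gaussian moments: ∫x^(2j)·e^(−2βx²) dx = (2j−1)!!/(4β)^j · √(π/(2β)), odd powers integrate to 0; here √(π/(2β)) = 0.86078. Derivatives: Ψ′ = (ik − 2βx)·Ψ, Ψ″ = ((ik − 2βx)² − 2β)·Ψ; the odd-in-x pieces drop out.
State is unnormalized: ∫|Ψ|² dx = 0.86078, and ∫Ψ*·(−ħ² Ψ'') dx = 1.9789, so ⟨p²⟩ = 1.9789 / 0.86078.
⟨p²⟩ = 2.2989.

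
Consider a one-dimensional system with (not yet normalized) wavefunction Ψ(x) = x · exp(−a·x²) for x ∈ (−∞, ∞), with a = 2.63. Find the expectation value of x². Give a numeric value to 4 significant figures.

⟨x²⟩ = ∫ x²·|Ψ|² dx / ∫|Ψ|² dx (integrals over the domain).
Expand each integrand as polynomial × e^(−2ax²) and use ∫x^(2j)·e^(−2ax²) dx = (2j−1)!!/(4a)^j · √(π/(2a)), odd powers → 0; here √(π/(2a)) = 0.77283.
State is unnormalized: ∫|Ψ|² dx = 0.073463, and ∫Ψ*·x²·Ψ dx = 0.020949, so ⟨x²⟩ = 0.020949 / 0.073463.
⟨x²⟩ = 0.28517.

0.2852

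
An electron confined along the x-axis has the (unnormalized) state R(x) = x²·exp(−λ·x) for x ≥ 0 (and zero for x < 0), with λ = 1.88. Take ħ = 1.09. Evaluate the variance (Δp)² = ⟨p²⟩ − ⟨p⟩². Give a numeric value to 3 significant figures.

Compute ⟨p⟩ and ⟨p²⟩ separately; (Δp)² = ⟨p²⟩ − ⟨p⟩².
Differentiate x²·exp(−λ·x) with the product rule; every integrand then reduces to terms xʲ·e^(−2λx) on [0, ∞), with ∫₀^∞ xʲ·e^(−2λx) dx = j!/(2λ)^(j+1).
Normalization: ∫|R|² dx = 0.031935.
⟨p⟩ = 0.0000 and ⟨p²⟩ = 1.3997.
(Δp)² = 1.3997 − (0.0000)² = 1.3997.

1.40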